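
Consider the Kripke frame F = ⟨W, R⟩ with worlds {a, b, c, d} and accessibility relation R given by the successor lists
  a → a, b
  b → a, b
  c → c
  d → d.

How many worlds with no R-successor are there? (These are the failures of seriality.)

R is serial; there are no such worlds.

0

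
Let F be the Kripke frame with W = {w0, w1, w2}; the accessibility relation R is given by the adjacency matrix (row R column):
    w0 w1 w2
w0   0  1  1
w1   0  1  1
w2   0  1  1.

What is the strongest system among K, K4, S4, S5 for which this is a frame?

K4

Transitive (axiom 4): yes — every two-step R-path is closed by a direct edge.
Reflexive (axiom T): no — w0 is not related to itself.
Euclidean (axiom 5): yes — any two successors of a common world are R-related.
So F validates K, K4; S4 would additionally require R to be reflexive. The strongest is K4.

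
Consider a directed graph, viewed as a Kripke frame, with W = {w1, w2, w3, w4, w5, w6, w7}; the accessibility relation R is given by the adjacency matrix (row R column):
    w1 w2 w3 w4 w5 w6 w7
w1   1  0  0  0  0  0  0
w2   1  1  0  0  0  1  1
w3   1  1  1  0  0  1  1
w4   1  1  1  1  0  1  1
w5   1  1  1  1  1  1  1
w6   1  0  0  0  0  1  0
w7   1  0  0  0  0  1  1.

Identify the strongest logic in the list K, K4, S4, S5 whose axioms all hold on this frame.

Transitive (axiom 4): yes — every two-step R-path is closed by a direct edge.
Reflexive (axiom T): yes — every world is R-related to itself.
Euclidean (axiom 5): no — w2 R w1 and w2 R w6, but not w1 R w6.
So F validates K, K4, S4; S5 would additionally require R to be Euclidean. The strongest is S4.

S4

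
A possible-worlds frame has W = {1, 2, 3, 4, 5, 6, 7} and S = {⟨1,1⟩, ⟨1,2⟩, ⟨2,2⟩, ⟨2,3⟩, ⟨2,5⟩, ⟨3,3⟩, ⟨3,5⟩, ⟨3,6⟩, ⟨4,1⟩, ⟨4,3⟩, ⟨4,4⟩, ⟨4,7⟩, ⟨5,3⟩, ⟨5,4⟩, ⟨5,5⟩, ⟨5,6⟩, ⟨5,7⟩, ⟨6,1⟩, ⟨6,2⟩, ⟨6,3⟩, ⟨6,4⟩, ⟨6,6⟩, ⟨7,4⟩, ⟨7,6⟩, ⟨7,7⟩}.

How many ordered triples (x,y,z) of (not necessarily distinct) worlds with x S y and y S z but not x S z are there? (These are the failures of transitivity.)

Enumerating: (1,2,3), (1,2,5), (2,3,6), (2,5,4), (2,5,6), (2,5,7), (3,5,4), (3,5,7), (3,6,1), (3,6,2), (3,6,4), (4,1,2), … and 14 more.
Total: 26.

26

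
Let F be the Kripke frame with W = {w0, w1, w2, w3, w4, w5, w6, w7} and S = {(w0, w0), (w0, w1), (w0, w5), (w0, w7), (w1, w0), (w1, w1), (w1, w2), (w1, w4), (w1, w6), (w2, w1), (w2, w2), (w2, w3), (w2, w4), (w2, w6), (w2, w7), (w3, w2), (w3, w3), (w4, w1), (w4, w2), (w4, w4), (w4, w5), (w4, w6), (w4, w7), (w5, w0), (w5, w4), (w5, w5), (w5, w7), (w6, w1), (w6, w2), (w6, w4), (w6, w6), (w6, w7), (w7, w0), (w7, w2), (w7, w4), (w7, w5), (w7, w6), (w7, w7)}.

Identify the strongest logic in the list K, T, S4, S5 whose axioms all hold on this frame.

Reflexive (axiom T): yes — every world is S-related to itself.
Transitive (axiom 4): no — w0 S w1 and w1 S w2, but not w0 S w2.
Euclidean (axiom 5): no — w0 S w1 and w0 S w5, but not w1 S w5.
So F validates K, T; S4 would additionally require S to be transitive. The strongest is T.

T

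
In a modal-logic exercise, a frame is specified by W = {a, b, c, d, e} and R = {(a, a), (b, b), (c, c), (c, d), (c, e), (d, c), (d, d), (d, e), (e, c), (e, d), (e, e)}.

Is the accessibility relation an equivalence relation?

Yes

Reflexive: yes — every world is R-related to itself.
Symmetric: yes — every pair in R has its reverse in R.
Transitive: yes — every two-step R-path is closed by a direct edge.
So R is an equivalence relation.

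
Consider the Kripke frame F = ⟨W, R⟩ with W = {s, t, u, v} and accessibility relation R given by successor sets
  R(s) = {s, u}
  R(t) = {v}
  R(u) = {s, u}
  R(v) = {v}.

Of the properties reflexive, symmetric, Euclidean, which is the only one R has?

Reflexive: no — t is not related to itself.
Symmetric: no — t R v but not v R t.
Euclidean: yes — any two successors of a common world are R-related.
Only Euclidean holds.

Euclidean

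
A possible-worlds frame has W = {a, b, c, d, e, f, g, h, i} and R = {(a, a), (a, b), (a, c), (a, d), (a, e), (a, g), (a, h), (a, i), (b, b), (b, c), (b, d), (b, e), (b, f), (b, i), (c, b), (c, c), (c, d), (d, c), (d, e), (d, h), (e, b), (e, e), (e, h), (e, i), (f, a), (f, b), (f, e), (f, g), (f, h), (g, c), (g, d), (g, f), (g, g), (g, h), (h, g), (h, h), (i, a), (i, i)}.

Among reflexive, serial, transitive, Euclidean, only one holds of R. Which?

Reflexive: no — d is not related to itself.
Serial: yes — every world has a successor (e.g. a R a).
Transitive: no — a R b and b R f, but not a R f.
Euclidean: no — a R b and a R g, but not b R g.
Only serial holds.

serial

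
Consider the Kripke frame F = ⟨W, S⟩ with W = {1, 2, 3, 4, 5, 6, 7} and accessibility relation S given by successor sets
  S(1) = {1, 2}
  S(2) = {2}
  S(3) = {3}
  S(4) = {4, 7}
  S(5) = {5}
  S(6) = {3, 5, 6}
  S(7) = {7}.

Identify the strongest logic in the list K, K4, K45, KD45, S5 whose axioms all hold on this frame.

K4

Transitive (axiom 4): yes — every two-step S-path is closed by a direct edge.
Euclidean (axiom 5): no — 6 S 3 and 6 S 5, but not 3 S 5.
Serial (axiom D): yes — every world has a successor (e.g. 1 S 1).
Reflexive (axiom T): yes — every world is S-related to itself.
So F validates K, K4; K45 would additionally require S to be Euclidean. The strongest is K4.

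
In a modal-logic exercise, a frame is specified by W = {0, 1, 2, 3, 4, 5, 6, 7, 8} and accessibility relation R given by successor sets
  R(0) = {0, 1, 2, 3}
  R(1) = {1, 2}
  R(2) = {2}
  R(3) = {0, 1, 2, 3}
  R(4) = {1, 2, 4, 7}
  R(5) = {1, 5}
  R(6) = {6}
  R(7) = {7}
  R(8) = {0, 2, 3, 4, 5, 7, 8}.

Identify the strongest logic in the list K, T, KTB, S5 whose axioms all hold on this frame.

Reflexive (axiom T): yes — every world is R-related to itself.
Symmetric (axiom B): no — 0 R 1 but not 1 R 0.
Euclidean (axiom 5): no — 0 R 1 and 0 R 3, but not 1 R 3.
So F validates K, T; KTB would additionally require R to be symmetric. The strongest is T.

T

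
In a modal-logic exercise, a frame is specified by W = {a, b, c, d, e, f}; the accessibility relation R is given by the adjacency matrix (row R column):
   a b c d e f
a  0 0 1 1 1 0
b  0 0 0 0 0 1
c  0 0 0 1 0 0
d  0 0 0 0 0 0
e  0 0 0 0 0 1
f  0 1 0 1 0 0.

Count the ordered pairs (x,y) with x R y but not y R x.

Enumerating: (a,c), (a,d), (a,e), (c,d), (e,f), (f,d).

6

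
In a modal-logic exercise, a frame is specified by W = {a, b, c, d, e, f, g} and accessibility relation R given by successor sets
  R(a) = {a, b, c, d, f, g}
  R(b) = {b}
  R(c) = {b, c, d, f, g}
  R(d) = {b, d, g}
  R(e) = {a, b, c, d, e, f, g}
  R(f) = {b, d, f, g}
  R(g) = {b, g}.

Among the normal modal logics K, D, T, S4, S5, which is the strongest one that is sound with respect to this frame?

S4

Serial (axiom D): yes — every world has a successor (e.g. a R a).
Reflexive (axiom T): yes — every world is R-related to itself.
Transitive (axiom 4): yes — every two-step R-path is closed by a direct edge.
Euclidean (axiom 5): no — a R b and a R c, but not b R c.
So F validates K, D, T, S4; S5 would additionally require R to be Euclidean. The strongest is S4.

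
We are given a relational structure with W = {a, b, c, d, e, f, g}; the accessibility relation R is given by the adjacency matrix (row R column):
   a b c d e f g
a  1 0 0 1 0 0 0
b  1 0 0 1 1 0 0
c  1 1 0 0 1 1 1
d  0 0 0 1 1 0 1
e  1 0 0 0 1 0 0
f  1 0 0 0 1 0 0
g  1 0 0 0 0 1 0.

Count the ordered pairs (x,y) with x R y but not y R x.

Enumerating: (a,d), (b,a), (b,d), (b,e), (c,a), (c,b), (c,e), (c,f), (c,g), (d,e), (d,g), (e,a), (f,a), (f,e), (g,a), (g,f).

16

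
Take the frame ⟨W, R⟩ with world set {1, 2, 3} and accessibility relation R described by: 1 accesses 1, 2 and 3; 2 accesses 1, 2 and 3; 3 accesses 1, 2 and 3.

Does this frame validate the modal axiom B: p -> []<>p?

Yes

The schema B characterises exactly the symmetric frames.
Symmetric: yes — every pair in R has its reverse in R.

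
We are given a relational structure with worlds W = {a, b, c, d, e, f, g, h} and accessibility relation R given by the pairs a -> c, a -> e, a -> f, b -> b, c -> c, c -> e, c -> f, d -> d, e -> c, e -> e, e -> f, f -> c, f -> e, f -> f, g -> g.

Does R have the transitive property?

Yes

Transitive: yes — every two-step R-path is closed by a direct edge.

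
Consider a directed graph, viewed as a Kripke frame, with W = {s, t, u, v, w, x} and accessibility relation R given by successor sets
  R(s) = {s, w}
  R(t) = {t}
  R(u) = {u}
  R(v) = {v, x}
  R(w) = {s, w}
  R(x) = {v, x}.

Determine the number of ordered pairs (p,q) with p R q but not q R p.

0

R is symmetric; there are no such tuples.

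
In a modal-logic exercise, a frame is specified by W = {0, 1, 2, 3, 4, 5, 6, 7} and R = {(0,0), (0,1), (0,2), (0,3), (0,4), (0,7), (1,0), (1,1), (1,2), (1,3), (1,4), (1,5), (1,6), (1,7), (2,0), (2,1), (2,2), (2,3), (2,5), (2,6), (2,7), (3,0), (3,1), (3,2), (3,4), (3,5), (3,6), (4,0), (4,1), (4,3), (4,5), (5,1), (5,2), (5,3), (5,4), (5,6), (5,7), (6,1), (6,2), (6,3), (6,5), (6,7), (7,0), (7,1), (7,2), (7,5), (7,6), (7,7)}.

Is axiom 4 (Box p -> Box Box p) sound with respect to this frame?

The schema 4 characterises exactly the transitive frames.
Transitive: no — 0 R 1 and 1 R 5, but not 0 R 5.

No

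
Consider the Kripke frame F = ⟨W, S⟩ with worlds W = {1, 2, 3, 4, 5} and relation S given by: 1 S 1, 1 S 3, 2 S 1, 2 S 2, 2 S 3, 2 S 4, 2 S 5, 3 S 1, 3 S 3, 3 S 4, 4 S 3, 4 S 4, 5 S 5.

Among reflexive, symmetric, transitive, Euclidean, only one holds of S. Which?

reflexive

Reflexive: yes — every world is S-related to itself.
Symmetric: no — 2 S 1 but not 1 S 2.
Transitive: no — 1 S 3 and 3 S 4, but not 1 S 4.
Euclidean: no — 2 S 1 and 2 S 4, but not 1 S 4.
Only reflexive holds.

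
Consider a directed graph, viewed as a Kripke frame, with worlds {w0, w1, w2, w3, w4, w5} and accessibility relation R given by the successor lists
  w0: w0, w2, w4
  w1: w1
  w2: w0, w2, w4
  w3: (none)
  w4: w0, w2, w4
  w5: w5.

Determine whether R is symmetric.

Yes

Symmetric: yes — every pair in R has its reverse in R.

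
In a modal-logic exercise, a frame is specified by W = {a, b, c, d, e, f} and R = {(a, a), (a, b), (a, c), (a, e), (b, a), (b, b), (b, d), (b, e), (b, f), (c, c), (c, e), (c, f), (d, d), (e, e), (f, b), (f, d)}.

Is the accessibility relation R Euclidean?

No

Euclidean: no — a R b and a R c, but not b R c.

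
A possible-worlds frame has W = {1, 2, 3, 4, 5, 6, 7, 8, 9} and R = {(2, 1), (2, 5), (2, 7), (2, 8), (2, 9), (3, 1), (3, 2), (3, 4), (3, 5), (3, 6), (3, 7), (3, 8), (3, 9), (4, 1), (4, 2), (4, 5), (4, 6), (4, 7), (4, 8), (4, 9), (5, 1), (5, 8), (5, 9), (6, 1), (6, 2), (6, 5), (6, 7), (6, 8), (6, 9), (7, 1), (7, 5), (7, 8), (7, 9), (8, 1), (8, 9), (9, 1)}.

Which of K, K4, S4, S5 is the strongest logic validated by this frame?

K4

Transitive (axiom 4): yes — every two-step R-path is closed by a direct edge.
Reflexive (axiom T): no — 1 is not related to itself.
Euclidean (axiom 5): no — 2 R 1 and 2 R 5, but not 1 R 5.
So F validates K, K4; S4 would additionally require R to be reflexive. The strongest is K4.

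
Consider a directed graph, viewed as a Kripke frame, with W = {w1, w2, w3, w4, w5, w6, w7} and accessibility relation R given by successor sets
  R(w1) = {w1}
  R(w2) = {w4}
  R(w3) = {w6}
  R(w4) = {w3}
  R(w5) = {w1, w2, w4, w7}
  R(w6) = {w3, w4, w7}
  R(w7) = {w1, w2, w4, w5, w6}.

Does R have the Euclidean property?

No

Euclidean: no — w5 R w1 and w5 R w2, but not w1 R w2.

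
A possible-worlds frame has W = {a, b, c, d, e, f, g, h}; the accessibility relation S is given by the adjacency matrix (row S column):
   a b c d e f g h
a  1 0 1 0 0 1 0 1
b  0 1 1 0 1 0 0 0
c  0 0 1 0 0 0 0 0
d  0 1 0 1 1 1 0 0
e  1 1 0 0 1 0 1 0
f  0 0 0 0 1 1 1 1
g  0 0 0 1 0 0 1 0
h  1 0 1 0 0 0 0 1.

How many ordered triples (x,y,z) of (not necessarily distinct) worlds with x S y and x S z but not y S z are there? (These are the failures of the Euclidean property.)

34

Enumerating: (a,c,a), (a,c,f), (a,c,h), (a,f,a), (a,f,c), (a,h,f), (b,c,b), (b,c,e), (b,e,c), (d,b,d), (d,b,f), (d,e,d), … and 22 more.
Total: 34.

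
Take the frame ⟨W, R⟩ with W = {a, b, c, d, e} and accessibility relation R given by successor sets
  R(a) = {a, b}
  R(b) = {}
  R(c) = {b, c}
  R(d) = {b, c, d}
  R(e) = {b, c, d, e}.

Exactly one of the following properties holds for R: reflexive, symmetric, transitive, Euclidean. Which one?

transitive

Reflexive: no — b is not related to itself.
Symmetric: no — a R b but not b R a.
Transitive: yes — every two-step R-path is closed by a direct edge.
Euclidean: no — d R b and d R c, but not b R c.
Only transitive holds.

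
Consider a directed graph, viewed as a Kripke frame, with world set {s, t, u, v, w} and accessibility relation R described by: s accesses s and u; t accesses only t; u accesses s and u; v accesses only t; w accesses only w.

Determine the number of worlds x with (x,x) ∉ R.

1

Enumerating: v.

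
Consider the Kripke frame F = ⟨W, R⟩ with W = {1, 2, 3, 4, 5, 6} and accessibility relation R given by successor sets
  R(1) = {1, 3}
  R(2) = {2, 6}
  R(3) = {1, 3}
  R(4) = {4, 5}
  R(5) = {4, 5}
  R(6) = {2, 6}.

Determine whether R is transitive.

Yes

Transitive: yes — every two-step R-path is closed by a direct edge.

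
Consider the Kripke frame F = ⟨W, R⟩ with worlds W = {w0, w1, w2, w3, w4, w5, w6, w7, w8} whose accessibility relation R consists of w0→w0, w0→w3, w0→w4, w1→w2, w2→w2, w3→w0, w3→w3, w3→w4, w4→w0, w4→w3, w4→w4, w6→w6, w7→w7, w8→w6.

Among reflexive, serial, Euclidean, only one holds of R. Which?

Reflexive: no — w1 is not related to itself.
Serial: no — w5 has no R-successor.
Euclidean: yes — any two successors of a common world are R-related.
Only Euclidean holds.

Euclidean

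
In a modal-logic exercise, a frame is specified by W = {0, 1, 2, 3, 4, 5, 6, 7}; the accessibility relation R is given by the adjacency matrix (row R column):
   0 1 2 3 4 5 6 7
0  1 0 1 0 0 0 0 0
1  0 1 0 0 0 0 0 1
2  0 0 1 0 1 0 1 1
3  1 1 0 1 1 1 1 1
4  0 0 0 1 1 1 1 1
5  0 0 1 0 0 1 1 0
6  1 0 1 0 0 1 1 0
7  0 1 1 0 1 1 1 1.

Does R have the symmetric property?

No

Symmetric: no — 0 R 2 but not 2 R 0.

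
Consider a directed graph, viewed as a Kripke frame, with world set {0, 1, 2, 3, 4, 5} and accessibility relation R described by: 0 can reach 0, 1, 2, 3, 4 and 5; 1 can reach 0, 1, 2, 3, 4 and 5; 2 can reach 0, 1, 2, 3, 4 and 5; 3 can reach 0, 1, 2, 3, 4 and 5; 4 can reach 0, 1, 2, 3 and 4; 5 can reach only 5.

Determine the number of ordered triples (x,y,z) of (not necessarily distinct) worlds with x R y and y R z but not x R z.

Enumerating: (4,0,5), (4,1,5), (4,2,5), (4,3,5).

4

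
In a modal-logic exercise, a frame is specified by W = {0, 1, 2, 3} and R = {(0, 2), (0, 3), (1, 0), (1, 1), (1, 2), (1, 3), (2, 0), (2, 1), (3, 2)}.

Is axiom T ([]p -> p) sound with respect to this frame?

No

The schema T characterises exactly the reflexive frames.
Reflexive: no — 0 is not related to itself.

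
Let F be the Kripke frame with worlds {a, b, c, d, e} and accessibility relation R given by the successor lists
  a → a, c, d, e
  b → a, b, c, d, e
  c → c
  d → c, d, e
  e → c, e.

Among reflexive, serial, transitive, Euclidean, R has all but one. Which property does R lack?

Euclidean

Reflexive: yes — every world is R-related to itself.
Serial: yes — every world has a successor (e.g. a R a).
Transitive: yes — every two-step R-path is closed by a direct edge.
Euclidean: no — a R c and a R d, but not c R d.
Only Euclidean fails.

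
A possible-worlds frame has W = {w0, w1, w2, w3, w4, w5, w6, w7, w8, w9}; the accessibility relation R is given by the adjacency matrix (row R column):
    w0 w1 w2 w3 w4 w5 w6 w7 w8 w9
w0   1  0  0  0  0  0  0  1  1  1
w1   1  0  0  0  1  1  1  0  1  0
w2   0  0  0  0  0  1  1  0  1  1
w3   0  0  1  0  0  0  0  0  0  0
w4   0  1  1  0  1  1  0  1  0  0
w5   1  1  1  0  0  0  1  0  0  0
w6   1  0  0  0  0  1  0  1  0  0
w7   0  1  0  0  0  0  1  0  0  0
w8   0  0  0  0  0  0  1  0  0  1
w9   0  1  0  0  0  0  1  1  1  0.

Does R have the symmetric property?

No

Symmetric: no — w0 R w7 but not w7 R w0.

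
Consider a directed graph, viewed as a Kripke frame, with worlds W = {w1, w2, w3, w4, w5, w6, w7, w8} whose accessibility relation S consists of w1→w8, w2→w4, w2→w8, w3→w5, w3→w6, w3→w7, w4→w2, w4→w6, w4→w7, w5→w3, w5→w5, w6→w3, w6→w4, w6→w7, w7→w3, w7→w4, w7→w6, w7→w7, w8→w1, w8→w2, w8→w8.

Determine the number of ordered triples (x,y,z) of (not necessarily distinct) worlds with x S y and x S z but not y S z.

Enumerating: (w2,w4,w4), (w2,w4,w8), (w2,w8,w4), (w3,w5,w6), (w3,w5,w7), (w3,w6,w5), (w3,w6,w6), (w3,w7,w5), (w4,w2,w2), (w4,w2,w6), (w4,w2,w7), (w4,w6,w2), … and 16 more.
Total: 28.

28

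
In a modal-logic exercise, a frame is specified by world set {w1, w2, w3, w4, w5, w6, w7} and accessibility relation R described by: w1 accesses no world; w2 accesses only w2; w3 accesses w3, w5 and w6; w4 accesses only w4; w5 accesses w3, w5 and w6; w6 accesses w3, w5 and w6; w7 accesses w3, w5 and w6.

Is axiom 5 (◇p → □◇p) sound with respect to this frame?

The schema 5 characterises exactly the Euclidean frames.
Euclidean: yes — any two successors of a common world are R-related.

Yes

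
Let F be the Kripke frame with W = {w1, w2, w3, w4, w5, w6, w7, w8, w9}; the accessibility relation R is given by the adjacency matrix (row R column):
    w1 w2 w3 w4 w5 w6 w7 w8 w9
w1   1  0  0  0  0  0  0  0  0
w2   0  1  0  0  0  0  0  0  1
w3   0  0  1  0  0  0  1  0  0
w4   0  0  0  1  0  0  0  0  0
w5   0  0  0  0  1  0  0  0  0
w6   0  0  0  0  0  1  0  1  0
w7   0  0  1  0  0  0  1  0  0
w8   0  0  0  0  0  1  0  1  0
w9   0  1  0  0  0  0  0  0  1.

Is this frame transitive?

Transitive: yes — every two-step R-path is closed by a direct edge.

Yes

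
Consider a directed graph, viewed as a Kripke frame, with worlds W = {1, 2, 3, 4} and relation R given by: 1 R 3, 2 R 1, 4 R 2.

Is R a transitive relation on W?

No

Transitive: no — 2 R 1 and 1 R 3, but not 2 R 3.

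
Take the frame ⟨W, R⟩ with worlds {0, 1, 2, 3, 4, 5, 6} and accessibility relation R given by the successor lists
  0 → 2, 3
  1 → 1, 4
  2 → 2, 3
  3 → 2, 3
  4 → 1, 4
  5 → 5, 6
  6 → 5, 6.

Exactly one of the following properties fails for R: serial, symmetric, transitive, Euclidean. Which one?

Serial: yes — every world has a successor (e.g. 0 R 2).
Symmetric: no — 0 R 2 but not 2 R 0.
Transitive: yes — every two-step R-path is closed by a direct edge.
Euclidean: yes — any two successors of a common world are R-related.
Only symmetric fails.

symmetric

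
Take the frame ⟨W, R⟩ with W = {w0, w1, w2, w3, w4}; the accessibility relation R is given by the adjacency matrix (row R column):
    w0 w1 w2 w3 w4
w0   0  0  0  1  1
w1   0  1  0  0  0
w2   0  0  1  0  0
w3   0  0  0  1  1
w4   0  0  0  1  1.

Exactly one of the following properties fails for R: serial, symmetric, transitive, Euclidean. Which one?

symmetric

Serial: yes — every world has a successor (e.g. w0 R w3).
Symmetric: no — w0 R w3 but not w3 R w0.
Transitive: yes — every two-step R-path is closed by a direct edge.
Euclidean: yes — any two successors of a common world are R-related.
Only symmetric fails.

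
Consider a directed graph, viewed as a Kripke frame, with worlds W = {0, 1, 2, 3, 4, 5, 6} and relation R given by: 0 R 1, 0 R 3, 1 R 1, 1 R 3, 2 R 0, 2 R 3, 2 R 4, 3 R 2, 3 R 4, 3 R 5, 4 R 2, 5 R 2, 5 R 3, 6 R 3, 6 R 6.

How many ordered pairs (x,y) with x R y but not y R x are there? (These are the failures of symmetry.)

Enumerating: (0,1), (0,3), (1,3), (2,0), (3,4), (5,2), (6,3).

7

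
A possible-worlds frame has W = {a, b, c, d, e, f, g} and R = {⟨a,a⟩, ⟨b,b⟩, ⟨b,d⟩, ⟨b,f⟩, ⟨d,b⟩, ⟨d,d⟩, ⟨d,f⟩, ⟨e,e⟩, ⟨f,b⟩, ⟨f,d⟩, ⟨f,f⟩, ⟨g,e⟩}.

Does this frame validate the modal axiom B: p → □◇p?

No

Axiom B corresponds to the accessibility relation being symmetric.
Symmetric: no — g R e but not e R g.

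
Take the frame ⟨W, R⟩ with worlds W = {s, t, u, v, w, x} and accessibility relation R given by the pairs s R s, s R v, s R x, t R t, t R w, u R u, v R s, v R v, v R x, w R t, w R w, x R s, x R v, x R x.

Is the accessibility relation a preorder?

Yes

Reflexive: yes — every world is R-related to itself.
Transitive: yes — every two-step R-path is closed by a direct edge.
So R is a preorder.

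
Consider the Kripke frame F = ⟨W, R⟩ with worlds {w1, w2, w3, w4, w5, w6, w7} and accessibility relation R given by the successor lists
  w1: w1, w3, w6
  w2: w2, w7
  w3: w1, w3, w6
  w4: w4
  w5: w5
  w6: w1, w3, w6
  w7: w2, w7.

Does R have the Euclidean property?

Euclidean: yes — any two successors of a common world are R-related.

Yes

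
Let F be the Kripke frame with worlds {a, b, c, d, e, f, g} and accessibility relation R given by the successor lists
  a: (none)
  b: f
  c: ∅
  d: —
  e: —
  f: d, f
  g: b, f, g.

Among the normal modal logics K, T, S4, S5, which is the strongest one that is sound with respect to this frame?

Reflexive (axiom T): no — a is not related to itself.
Transitive (axiom 4): no — b R f and f R d, but not b R d.
Euclidean (axiom 5): no — g R f and g R b, but not f R b.
So F validates K; T would additionally require R to be reflexive. The strongest is K.

K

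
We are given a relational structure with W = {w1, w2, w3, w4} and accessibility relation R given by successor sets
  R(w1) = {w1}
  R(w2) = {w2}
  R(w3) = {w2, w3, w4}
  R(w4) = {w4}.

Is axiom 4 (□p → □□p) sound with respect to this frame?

By correspondence theory, 4 is valid on a frame iff R is transitive.
Transitive: yes — every two-step R-path is closed by a direct edge.

Yes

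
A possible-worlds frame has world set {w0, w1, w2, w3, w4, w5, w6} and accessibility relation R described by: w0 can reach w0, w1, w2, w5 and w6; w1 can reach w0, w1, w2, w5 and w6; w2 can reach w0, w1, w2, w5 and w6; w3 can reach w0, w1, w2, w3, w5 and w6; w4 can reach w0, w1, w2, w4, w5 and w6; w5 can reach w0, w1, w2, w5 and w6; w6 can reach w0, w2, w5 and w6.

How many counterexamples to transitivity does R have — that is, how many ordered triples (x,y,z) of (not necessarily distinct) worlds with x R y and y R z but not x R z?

Enumerating: (w6,w0,w1), (w6,w2,w1), (w6,w5,w1).

3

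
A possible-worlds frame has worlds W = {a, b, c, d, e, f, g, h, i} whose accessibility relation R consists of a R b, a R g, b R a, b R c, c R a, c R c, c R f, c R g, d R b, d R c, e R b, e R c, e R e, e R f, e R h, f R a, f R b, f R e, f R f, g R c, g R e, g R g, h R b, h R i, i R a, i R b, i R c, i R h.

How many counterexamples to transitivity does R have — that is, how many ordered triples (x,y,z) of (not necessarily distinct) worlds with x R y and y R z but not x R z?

39

Enumerating: (a,b,a), (a,b,c), (a,g,c), (a,g,e), (b,a,b), (b,a,g), (b,c,f), (b,c,g), (c,a,b), (c,f,b), (c,f,e), (c,g,e), … and 27 more.
Total: 39.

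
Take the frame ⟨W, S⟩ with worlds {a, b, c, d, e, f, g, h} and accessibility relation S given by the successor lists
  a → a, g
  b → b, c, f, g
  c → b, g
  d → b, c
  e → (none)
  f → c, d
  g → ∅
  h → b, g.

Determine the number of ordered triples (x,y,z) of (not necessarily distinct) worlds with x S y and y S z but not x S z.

Enumerating: (b,f,d), (c,b,c), (c,b,f), (d,b,f), (d,b,g), (d,c,g), (f,c,b), (f,c,g), (f,d,b), (h,b,c), (h,b,f).

11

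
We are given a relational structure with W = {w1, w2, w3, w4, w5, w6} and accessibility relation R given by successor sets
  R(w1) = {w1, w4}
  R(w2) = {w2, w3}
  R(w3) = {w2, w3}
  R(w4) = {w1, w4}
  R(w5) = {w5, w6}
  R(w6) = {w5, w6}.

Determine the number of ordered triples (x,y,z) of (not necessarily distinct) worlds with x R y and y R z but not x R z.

0

R is transitive; there are no such tuples.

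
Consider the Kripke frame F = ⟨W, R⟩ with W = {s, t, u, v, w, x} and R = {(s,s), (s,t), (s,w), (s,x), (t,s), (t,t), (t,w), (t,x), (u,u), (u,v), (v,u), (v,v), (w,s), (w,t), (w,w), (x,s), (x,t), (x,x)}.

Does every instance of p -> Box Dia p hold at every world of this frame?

Yes

By correspondence theory, B is valid on a frame iff R is symmetric.
Symmetric: yes — every pair in R has its reverse in R.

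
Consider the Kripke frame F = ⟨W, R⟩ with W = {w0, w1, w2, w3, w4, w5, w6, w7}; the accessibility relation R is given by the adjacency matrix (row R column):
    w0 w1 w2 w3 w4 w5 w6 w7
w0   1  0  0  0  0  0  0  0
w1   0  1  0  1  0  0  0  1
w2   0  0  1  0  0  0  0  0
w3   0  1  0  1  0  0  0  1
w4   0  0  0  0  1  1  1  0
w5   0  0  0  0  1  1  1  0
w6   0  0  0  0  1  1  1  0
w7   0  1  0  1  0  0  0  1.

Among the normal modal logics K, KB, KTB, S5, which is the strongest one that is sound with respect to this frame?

S5

Symmetric (axiom B): yes — every pair in R has its reverse in R.
Reflexive (axiom T): yes — every world is R-related to itself.
Euclidean (axiom 5): yes — any two successors of a common world are R-related.
So F validates K, KB, KTB, S5. The strongest is S5.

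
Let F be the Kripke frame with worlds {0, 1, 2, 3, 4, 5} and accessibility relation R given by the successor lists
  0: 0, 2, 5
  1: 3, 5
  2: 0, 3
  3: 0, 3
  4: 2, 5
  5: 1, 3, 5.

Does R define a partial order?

Reflexive: no — 1 is not related to itself.
Transitive: no — 0 R 2 and 2 R 3, but not 0 R 3.
Antisymmetric: no — 0 R 2 and 2 R 0 with 0 ≠ 2.
So R is not a partial order.

No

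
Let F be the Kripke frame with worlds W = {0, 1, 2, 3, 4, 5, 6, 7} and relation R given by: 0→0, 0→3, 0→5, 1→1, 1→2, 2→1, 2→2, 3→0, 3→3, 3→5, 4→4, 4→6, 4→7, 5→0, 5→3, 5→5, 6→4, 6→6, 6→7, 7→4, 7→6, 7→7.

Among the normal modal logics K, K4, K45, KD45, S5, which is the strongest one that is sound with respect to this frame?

Transitive (axiom 4): yes — every two-step R-path is closed by a direct edge.
Euclidean (axiom 5): yes — any two successors of a common world are R-related.
Serial (axiom D): yes — every world has a successor (e.g. 0 R 0).
Reflexive (axiom T): yes — every world is R-related to itself.
So F validates K, K4, K45, KD45, S5. The strongest is S5.

S5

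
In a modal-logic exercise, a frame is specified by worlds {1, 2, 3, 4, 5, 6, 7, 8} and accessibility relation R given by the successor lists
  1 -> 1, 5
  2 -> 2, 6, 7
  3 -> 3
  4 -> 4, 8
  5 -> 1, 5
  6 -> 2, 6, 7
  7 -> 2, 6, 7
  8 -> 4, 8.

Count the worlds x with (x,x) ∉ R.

R is reflexive; there are no such worlds.

0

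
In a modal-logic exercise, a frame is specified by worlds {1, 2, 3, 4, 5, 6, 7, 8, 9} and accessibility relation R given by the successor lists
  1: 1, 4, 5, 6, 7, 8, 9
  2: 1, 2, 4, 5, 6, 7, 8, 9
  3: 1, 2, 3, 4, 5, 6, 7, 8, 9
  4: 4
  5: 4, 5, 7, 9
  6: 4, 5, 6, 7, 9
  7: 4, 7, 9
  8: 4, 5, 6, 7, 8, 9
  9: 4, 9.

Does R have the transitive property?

Yes

Transitive: yes — every two-step R-path is closed by a direct edge.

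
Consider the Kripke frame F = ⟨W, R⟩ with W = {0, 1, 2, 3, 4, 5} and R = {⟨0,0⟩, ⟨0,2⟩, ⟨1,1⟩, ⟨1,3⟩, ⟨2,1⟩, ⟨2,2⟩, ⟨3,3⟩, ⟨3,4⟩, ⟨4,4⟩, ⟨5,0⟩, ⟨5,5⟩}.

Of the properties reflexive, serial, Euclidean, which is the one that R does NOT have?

Reflexive: yes — every world is R-related to itself.
Serial: yes — every world has a successor (e.g. 0 R 0).
Euclidean: no — 0 R 2 and 0 R 0, but not 2 R 0.
Only Euclidean fails.

Euclidean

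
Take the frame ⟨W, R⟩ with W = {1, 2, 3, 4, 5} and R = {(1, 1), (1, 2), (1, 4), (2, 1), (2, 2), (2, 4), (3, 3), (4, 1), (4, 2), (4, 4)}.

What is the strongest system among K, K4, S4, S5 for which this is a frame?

K4

Transitive (axiom 4): yes — every two-step R-path is closed by a direct edge.
Reflexive (axiom T): no — 5 is not related to itself.
Euclidean (axiom 5): yes — any two successors of a common world are R-related.
So F validates K, K4; S4 would additionally require R to be reflexive. The strongest is K4.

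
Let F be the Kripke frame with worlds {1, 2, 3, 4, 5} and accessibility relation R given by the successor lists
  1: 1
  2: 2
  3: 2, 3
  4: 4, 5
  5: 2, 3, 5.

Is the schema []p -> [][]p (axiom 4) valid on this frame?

By correspondence theory, 4 is valid on a frame iff R is transitive.
Transitive: no — 4 R 5 and 5 R 2, but not 4 R 2.

No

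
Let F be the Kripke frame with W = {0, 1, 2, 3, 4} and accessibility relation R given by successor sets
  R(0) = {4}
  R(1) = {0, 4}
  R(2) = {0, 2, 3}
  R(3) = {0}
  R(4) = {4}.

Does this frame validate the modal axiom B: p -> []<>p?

The schema B characterises exactly the symmetric frames.
Symmetric: no — 0 R 4 but not 4 R 0.

No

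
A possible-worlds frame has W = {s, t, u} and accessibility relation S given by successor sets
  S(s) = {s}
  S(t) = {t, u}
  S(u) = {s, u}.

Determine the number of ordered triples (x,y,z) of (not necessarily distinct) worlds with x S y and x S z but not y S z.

Enumerating: (t,u,t), (u,s,u).

2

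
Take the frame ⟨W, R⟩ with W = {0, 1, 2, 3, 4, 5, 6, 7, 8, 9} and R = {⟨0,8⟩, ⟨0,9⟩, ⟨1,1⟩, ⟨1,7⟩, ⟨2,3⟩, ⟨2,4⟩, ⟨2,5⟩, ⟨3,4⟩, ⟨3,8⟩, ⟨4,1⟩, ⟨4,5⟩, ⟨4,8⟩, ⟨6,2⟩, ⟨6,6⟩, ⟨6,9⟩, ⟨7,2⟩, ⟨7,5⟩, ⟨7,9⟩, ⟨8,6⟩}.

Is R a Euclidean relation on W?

Euclidean: no — 0 R 8 and 0 R 9, but not 8 R 9.

No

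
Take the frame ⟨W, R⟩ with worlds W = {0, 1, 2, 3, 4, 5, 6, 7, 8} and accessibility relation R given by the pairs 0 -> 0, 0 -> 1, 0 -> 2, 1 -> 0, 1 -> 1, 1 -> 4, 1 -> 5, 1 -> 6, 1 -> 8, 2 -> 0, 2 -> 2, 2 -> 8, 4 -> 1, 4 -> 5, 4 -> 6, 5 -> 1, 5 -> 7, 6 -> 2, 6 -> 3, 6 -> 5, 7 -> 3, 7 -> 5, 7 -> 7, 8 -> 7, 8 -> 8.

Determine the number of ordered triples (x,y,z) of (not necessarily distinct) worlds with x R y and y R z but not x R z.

Enumerating: (0,1,4), (0,1,5), (0,1,6), (0,1,8), (0,2,8), (1,0,2), (1,5,7), (1,6,2), (1,6,3), (1,8,7), (2,0,1), (2,8,7), … and 20 more.
Total: 32.

32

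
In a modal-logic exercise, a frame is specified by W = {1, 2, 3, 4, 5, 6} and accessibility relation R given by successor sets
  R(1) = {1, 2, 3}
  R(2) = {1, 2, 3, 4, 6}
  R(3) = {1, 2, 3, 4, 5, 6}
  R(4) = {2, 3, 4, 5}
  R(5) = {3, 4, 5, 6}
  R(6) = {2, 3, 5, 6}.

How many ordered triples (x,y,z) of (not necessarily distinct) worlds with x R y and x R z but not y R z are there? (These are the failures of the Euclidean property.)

22

Enumerating: (2,1,4), (2,1,6), (2,4,1), (2,4,6), (2,6,1), (2,6,4), (3,1,4), (3,1,5), (3,1,6), (3,2,5), (3,4,1), (3,4,6), … and 10 more.
Total: 22.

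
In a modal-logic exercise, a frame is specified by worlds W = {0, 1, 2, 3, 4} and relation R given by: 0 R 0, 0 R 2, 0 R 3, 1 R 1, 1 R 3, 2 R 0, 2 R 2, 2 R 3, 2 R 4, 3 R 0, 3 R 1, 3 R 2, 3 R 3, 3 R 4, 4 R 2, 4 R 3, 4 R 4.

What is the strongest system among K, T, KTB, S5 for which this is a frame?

KTB

Reflexive (axiom T): yes — every world is R-related to itself.
Symmetric (axiom B): yes — every pair in R has its reverse in R.
Euclidean (axiom 5): no — 2 R 0 and 2 R 4, but not 0 R 4.
So F validates K, T, KTB; S5 would additionally require R to be Euclidean. The strongest is KTB.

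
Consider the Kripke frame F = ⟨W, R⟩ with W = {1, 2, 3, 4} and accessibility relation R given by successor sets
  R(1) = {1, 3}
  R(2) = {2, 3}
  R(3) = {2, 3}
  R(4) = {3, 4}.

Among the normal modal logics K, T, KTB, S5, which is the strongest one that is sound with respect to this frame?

Reflexive (axiom T): yes — every world is R-related to itself.
Symmetric (axiom B): no — 1 R 3 but not 3 R 1.
Euclidean (axiom 5): no — 1 R 3 and 1 R 1, but not 3 R 1.
So F validates K, T; KTB would additionally require R to be symmetric. The strongest is T.

T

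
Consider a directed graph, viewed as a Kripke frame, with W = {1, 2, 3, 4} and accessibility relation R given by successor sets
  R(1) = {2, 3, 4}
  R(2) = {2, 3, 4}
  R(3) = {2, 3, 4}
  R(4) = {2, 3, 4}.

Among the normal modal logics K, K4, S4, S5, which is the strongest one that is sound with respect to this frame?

K4

Transitive (axiom 4): yes — every two-step R-path is closed by a direct edge.
Reflexive (axiom T): no — 1 is not related to itself.
Euclidean (axiom 5): yes — any two successors of a common world are R-related.
So F validates K, K4; S4 would additionally require R to be reflexive. The strongest is K4.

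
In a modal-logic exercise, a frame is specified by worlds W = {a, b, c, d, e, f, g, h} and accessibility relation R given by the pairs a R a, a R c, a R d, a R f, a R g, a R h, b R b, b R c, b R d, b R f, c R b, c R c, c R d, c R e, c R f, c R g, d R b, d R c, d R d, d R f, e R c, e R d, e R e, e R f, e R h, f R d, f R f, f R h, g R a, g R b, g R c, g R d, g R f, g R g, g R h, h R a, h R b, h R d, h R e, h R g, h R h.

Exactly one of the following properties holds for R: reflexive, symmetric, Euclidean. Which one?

Reflexive: yes — every world is R-related to itself.
Symmetric: no — a R c but not c R a.
Euclidean: no — a R c and a R h, but not c R h.
Only reflexive holds.

reflexive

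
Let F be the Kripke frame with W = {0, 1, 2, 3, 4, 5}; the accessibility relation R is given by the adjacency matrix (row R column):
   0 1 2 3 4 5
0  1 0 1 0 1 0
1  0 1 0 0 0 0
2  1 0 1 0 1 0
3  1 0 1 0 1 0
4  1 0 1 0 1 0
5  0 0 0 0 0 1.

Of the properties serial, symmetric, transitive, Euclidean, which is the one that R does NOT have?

Serial: yes — every world has a successor (e.g. 0 R 0).
Symmetric: no — 3 R 0 but not 0 R 3.
Transitive: yes — every two-step R-path is closed by a direct edge.
Euclidean: yes — any two successors of a common world are R-related.
Only symmetric fails.

symmetric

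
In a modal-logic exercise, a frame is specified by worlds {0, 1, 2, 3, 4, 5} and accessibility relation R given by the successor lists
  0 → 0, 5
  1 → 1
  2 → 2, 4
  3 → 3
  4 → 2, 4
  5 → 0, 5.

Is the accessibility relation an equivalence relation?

Reflexive: yes — every world is R-related to itself.
Symmetric: yes — every pair in R has its reverse in R.
Transitive: yes — every two-step R-path is closed by a direct edge.
So R is an equivalence relation.

Yes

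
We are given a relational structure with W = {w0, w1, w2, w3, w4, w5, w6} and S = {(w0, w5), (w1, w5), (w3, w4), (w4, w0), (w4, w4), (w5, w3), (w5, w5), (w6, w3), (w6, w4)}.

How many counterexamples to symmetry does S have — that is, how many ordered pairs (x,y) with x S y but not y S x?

7

Enumerating: (w0,w5), (w1,w5), (w3,w4), (w4,w0), (w5,w3), (w6,w3), (w6,w4).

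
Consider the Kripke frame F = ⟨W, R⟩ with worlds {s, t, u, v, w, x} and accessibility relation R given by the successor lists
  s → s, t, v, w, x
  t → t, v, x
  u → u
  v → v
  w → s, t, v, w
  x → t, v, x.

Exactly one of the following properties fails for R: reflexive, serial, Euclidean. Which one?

Euclidean

Reflexive: yes — every world is R-related to itself.
Serial: yes — every world has a successor (e.g. s R s).
Euclidean: no — s R t and s R w, but not t R w.
Only Euclidean fails.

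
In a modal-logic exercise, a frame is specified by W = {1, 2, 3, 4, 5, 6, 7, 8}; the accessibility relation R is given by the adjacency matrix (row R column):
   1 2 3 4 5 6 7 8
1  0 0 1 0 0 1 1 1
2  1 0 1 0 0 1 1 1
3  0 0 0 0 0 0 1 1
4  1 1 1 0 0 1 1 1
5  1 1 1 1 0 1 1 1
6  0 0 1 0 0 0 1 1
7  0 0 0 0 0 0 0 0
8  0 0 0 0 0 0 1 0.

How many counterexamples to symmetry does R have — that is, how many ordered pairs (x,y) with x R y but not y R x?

Enumerating: (1,3), (1,6), (1,7), (1,8), (2,1), (2,3), (2,6), (2,7), (2,8), (3,7), (3,8), (4,1), … and 16 more.
Total: 28.

28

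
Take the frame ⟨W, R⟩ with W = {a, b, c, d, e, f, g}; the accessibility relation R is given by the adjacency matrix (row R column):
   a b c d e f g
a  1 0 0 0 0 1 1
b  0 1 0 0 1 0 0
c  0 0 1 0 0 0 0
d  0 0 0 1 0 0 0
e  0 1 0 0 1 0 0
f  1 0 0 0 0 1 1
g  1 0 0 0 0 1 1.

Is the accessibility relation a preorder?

Yes

Reflexive: yes — every world is R-related to itself.
Transitive: yes — every two-step R-path is closed by a direct edge.
So R is a preorder.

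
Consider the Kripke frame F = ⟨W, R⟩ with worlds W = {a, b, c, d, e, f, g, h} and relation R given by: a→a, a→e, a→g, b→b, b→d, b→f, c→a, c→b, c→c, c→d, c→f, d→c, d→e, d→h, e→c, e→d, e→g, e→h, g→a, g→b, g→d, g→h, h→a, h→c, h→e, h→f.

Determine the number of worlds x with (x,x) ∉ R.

Enumerating: d, e, f, g, h.

5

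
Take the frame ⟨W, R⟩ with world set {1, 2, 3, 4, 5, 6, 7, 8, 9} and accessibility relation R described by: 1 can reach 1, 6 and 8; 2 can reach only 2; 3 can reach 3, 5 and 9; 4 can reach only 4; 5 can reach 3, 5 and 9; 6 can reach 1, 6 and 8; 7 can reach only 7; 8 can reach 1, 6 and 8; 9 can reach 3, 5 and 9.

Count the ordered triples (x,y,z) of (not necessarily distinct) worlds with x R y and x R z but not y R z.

R is Euclidean; there are no such tuples.

0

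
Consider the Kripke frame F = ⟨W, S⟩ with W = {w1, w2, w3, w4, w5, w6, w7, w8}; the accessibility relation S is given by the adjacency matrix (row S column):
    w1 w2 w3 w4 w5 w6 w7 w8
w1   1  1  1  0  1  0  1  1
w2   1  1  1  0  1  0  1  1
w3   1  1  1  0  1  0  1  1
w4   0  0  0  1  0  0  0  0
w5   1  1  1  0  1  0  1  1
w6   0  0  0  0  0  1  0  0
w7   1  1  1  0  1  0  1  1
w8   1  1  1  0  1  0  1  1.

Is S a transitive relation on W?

Yes

Transitive: yes — every two-step S-path is closed by a direct edge.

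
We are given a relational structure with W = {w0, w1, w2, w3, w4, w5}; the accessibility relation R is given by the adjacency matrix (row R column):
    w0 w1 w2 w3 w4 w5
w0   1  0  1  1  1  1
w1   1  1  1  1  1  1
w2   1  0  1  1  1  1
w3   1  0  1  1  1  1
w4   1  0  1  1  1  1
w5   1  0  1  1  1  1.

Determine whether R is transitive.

Yes

Transitive: yes — every two-step R-path is closed by a direct edge.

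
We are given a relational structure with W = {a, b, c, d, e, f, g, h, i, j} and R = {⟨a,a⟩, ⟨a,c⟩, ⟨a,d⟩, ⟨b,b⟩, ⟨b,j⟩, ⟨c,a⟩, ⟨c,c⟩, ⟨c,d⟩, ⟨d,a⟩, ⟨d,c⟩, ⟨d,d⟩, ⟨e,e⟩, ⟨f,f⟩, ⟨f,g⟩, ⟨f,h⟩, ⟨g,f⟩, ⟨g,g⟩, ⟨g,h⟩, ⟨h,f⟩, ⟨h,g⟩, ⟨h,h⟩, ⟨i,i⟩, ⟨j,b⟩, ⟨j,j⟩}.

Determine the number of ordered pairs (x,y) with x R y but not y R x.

0

R is symmetric; there are no such tuples.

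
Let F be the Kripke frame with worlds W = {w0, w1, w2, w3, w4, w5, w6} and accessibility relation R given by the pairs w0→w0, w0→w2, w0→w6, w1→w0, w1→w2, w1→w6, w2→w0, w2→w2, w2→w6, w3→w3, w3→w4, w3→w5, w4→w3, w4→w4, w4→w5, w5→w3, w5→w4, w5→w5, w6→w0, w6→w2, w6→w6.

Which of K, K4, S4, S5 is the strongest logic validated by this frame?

K4

Transitive (axiom 4): yes — every two-step R-path is closed by a direct edge.
Reflexive (axiom T): no — w1 is not related to itself.
Euclidean (axiom 5): yes — any two successors of a common world are R-related.
So F validates K, K4; S4 would additionally require R to be reflexive. The strongest is K4.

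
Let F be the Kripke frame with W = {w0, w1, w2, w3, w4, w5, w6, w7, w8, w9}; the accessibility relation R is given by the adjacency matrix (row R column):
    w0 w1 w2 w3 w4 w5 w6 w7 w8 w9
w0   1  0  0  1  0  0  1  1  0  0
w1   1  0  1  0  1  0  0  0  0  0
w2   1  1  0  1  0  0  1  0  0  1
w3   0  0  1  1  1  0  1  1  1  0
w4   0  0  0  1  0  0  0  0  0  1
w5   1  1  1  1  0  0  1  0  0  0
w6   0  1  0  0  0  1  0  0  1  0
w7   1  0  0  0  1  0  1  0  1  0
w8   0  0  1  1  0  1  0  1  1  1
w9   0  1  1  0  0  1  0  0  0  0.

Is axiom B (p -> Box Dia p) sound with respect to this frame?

No

Axiom B corresponds to the accessibility relation being symmetric.
Symmetric: no — w0 R w3 but not w3 R w0.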